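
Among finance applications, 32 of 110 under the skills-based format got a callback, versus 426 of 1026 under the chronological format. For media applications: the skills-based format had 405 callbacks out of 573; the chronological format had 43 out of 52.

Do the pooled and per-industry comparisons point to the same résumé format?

No

Finance: the skills-based format 32/110 = 29.1%, the chronological format 426/1026 = 41.5% → the chronological format
Media: the skills-based format 405/573 = 70.7%, the chronological format 43/52 = 82.7% → the chronological format
Overall: the skills-based format 437/683 = 64.0%, the chronological format 469/1078 = 43.5% → the skills-based format
The chronological format wins each industry group but the skills-based format wins overall — the comparison reverses. The chronological format's applications skew toward finance, which has a lower base rate.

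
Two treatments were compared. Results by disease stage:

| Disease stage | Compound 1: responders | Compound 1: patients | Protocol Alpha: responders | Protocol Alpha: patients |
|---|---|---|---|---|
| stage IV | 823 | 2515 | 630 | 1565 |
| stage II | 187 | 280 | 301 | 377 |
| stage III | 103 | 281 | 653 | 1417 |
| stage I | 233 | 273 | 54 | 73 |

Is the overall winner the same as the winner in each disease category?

Stage IV: Compound 1 823/2515 = 32.7%, Protocol Alpha 630/1565 = 40.3% → Protocol Alpha
Stage II: Compound 1 187/280 = 66.8%, Protocol Alpha 301/377 = 79.8% → Protocol Alpha
Stage III: Compound 1 103/281 = 36.7%, Protocol Alpha 653/1417 = 46.1% → Protocol Alpha
Stage I: Compound 1 233/273 = 85.3%, Protocol Alpha 54/73 = 74.0% → Compound 1
Overall: Compound 1 1346/3349 = 40.2%, Protocol Alpha 1638/3432 = 47.7% → Protocol Alpha
Neither sweeps: Compound 1 wins 1 of 4 groups, Protocol Alpha wins 3. Protocol Alpha wins overall but not every group — no Simpson reversal.

No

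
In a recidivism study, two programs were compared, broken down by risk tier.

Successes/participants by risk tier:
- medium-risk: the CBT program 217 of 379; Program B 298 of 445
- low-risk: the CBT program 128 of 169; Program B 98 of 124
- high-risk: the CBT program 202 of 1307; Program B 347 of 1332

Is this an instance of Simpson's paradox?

No

Medium-risk: the CBT program 217/379 = 57.3%, Program B 298/445 = 67.0% → Program B
Low-risk: the CBT program 128/169 = 75.7%, Program B 98/124 = 79.0% → Program B
High-risk: the CBT program 202/1307 = 15.5%, Program B 347/1332 = 26.1% → Program B
Overall: the CBT program 547/1855 = 29.5%, Program B 743/1901 = 39.1% → Program B
Program B wins overall and in every risk group — no reversal.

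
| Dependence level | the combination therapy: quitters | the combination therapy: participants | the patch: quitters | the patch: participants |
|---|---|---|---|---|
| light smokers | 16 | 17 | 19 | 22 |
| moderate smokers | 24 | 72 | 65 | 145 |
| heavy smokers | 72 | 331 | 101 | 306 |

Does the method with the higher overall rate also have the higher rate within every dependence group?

No

Light smokers: the combination therapy 16/17 = 94.1%, the patch 19/22 = 86.4% → the combination therapy
Moderate smokers: the combination therapy 24/72 = 33.3%, the patch 65/145 = 44.8% → the patch
Heavy smokers: the combination therapy 72/331 = 21.8%, the patch 101/306 = 33.0% → the patch
Overall: the combination therapy 112/420 = 26.7%, the patch 185/473 = 39.1% → the patch
Neither sweeps: the combination therapy wins 1 of 3 groups, the patch wins 2. The patch wins overall but not every group — no Simpson reversal.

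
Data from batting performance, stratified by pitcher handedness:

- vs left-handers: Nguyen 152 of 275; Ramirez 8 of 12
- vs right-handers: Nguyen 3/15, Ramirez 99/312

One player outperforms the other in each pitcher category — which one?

Ramirez

Vs left-handers: Nguyen 152/275 = 55.3%, Ramirez 8/12 = 66.7% → Ramirez
Vs right-handers: Nguyen 3/15 = 20.0%, Ramirez 99/312 = 31.7% → Ramirez
Ramirez has the higher rate in both groups.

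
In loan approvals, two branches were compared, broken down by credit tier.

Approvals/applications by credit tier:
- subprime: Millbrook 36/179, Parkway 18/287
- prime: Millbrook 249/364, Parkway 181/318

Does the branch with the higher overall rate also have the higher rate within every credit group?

Subprime: Millbrook 36/179 = 20.1%, Parkway 18/287 = 6.3% → Millbrook
Prime: Millbrook 249/364 = 68.4%, Parkway 181/318 = 56.9% → Millbrook
Overall: Millbrook 285/543 = 52.5%, Parkway 199/605 = 32.9% → Millbrook
Millbrook wins overall and in every credit group — no reversal.

Yes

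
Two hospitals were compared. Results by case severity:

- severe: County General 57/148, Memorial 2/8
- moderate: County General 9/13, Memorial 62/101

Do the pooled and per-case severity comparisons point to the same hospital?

No

Severe: County General 57/148 = 38.5%, Memorial 2/8 = 25.0% → County General
Moderate: County General 9/13 = 69.2%, Memorial 62/101 = 61.4% → County General
Overall: County General 66/161 = 41.0%, Memorial 64/109 = 58.7% → Memorial
County General wins each case group but Memorial wins overall — the comparison reverses. County General's patients skew toward severe, which has a lower base rate.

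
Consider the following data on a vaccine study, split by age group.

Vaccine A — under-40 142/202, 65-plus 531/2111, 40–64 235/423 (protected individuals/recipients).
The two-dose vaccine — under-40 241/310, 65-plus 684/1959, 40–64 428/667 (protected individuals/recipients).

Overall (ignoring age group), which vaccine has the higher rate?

the two-dose vaccine

Under-40: Vaccine A 142/202 = 70.3%, the two-dose vaccine 241/310 = 77.7% → the two-dose vaccine
65-plus: Vaccine A 531/2111 = 25.2%, the two-dose vaccine 684/1959 = 34.9% → the two-dose vaccine
40–64: Vaccine A 235/423 = 55.6%, the two-dose vaccine 428/667 = 64.2% → the two-dose vaccine
Overall: Vaccine A 908/2736 = 33.2%, the two-dose vaccine 1353/2936 = 46.1% → the two-dose vaccine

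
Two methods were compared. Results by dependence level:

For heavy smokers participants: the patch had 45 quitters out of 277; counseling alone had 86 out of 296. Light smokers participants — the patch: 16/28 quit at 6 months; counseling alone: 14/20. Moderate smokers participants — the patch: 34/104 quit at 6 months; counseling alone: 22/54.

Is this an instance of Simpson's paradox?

No

Heavy smokers: the patch 45/277 = 16.2%, counseling alone 86/296 = 29.1% → counseling alone
Light smokers: the patch 16/28 = 57.1%, counseling alone 14/20 = 70.0% → counseling alone
Moderate smokers: the patch 34/104 = 32.7%, counseling alone 22/54 = 40.7% → counseling alone
Overall: the patch 95/409 = 23.2%, counseling alone 122/370 = 33.0% → counseling alone
Counseling alone wins overall and in every dependence group — no reversal.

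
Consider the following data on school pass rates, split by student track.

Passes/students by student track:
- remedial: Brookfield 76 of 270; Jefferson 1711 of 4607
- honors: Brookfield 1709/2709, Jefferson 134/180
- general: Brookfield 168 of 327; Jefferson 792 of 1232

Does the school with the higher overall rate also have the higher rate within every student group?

Remedial: Brookfield 76/270 = 28.1%, Jefferson 1711/4607 = 37.1% → Jefferson
Honors: Brookfield 1709/2709 = 63.1%, Jefferson 134/180 = 74.4% → Jefferson
General: Brookfield 168/327 = 51.4%, Jefferson 792/1232 = 64.3% → Jefferson
Overall: Brookfield 1953/3306 = 59.1%, Jefferson 2637/6019 = 43.8% → Brookfield
Jefferson wins each student group but Brookfield wins overall — the comparison reverses. Jefferson's students skew toward remedial, which has a lower base rate.

No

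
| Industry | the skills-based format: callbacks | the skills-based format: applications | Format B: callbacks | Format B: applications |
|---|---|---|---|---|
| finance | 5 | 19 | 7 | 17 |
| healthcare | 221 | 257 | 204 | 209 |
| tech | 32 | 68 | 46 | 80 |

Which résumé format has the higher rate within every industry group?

Finance: the skills-based format 5/19 = 26.3%, Format B 7/17 = 41.2% → Format B
Healthcare: the skills-based format 221/257 = 86.0%, Format B 204/209 = 97.6% → Format B
Tech: the skills-based format 32/68 = 47.1%, Format B 46/80 = 57.5% → Format B
Format B has the higher rate in all 3 groups.

Format B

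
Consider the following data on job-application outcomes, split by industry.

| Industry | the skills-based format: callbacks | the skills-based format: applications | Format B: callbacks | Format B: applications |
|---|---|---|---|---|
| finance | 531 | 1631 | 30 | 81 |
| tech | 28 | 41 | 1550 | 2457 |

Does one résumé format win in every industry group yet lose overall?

No

Finance: the skills-based format 531/1631 = 32.6%, Format B 30/81 = 37.0% → Format B
Tech: the skills-based format 28/41 = 68.3%, Format B 1550/2457 = 63.1% → the skills-based format
Overall: the skills-based format 559/1672 = 33.4%, Format B 1580/2538 = 62.3% → Format B
Neither sweeps: the skills-based format wins 1 of 2 groups, Format B wins 1. Format B wins overall but not every group — no Simpson reversal.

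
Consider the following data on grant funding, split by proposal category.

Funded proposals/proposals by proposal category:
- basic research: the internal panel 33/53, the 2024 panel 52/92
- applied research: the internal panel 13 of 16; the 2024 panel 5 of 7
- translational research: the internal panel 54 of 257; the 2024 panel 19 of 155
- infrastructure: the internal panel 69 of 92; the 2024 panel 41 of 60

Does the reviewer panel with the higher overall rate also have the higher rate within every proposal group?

Yes

Basic research: the internal panel 33/53 = 62.3%, the 2024 panel 52/92 = 56.5% → the internal panel
Applied research: the internal panel 13/16 = 81.2%, the 2024 panel 5/7 = 71.4% → the internal panel
Translational research: the internal panel 54/257 = 21.0%, the 2024 panel 19/155 = 12.3% → the internal panel
Infrastructure: the internal panel 69/92 = 75.0%, the 2024 panel 41/60 = 68.3% → the internal panel
Overall: the internal panel 169/418 = 40.4%, the 2024 panel 117/314 = 37.3% → the internal panel
The internal panel wins overall and in every proposal group — no reversal.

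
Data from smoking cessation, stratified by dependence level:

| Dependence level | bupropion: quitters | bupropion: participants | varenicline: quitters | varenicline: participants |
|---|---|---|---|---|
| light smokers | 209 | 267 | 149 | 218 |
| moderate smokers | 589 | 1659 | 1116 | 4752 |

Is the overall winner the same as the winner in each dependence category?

Light smokers: bupropion 209/267 = 78.3%, varenicline 149/218 = 68.3% → bupropion
Moderate smokers: bupropion 589/1659 = 35.5%, varenicline 1116/4752 = 23.5% → bupropion
Overall: bupropion 798/1926 = 41.4%, varenicline 1265/4970 = 25.5% → bupropion
Bupropion wins overall and in every dependence group — no reversal.

Yes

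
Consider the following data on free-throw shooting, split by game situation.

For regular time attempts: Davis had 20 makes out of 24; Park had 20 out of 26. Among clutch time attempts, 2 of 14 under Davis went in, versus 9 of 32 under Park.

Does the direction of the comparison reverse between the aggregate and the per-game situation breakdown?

Regular time: Davis 20/24 = 83.3%, Park 20/26 = 76.9% → Davis
Clutch time: Davis 2/14 = 14.3%, Park 9/32 = 28.1% → Park
Overall: Davis 22/38 = 57.9%, Park 29/58 = 50.0% → Davis
Neither sweeps: Davis wins 1 of 2 groups, Park wins 1. Davis wins overall but not every group — no Simpson reversal.

No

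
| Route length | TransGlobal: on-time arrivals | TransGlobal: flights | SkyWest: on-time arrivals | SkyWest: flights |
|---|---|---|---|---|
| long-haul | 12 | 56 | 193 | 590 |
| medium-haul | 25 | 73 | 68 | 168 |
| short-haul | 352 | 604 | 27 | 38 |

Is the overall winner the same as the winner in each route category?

Long-haul: TransGlobal 12/56 = 21.4%, SkyWest 193/590 = 32.7% → SkyWest
Medium-haul: TransGlobal 25/73 = 34.2%, SkyWest 68/168 = 40.5% → SkyWest
Short-haul: TransGlobal 352/604 = 58.3%, SkyWest 27/38 = 71.1% → SkyWest
Overall: TransGlobal 389/733 = 53.1%, SkyWest 288/796 = 36.2% → TransGlobal
SkyWest wins each route group but TransGlobal wins overall — the comparison reverses. SkyWest's flights skew toward long-haul, which has a lower base rate.

No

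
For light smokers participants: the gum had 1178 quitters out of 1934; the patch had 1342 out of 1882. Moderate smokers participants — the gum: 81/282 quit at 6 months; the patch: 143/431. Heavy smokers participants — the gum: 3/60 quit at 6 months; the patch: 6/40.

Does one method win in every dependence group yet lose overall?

No

Light smokers: the gum 1178/1934 = 60.9%, the patch 1342/1882 = 71.3% → the patch
Moderate smokers: the gum 81/282 = 28.7%, the patch 143/431 = 33.2% → the patch
Heavy smokers: the gum 3/60 = 5.0%, the patch 6/40 = 15.0% → the patch
Overall: the gum 1262/2276 = 55.4%, the patch 1491/2353 = 63.4% → the patch
The patch wins overall and in every dependence group — no reversal.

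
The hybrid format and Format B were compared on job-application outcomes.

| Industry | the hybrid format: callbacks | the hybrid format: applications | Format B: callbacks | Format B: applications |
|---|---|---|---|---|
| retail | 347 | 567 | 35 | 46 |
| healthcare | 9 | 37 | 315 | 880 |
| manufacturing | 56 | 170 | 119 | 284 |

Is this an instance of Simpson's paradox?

Yes

Retail: the hybrid format 347/567 = 61.2%, Format B 35/46 = 76.1% → Format B
Healthcare: the hybrid format 9/37 = 24.3%, Format B 315/880 = 35.8% → Format B
Manufacturing: the hybrid format 56/170 = 32.9%, Format B 119/284 = 41.9% → Format B
Overall: the hybrid format 412/774 = 53.2%, Format B 469/1210 = 38.8% → the hybrid format
Format B wins each industry group but the hybrid format wins overall — the comparison reverses. Format B's applications skew toward healthcare, which has a lower base rate.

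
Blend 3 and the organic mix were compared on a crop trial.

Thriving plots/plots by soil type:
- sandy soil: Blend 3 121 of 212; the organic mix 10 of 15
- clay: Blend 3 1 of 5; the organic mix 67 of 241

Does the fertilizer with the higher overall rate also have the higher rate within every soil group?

Sandy soil: Blend 3 121/212 = 57.1%, the organic mix 10/15 = 66.7% → the organic mix
Clay: Blend 3 1/5 = 20.0%, the organic mix 67/241 = 27.8% → the organic mix
Overall: Blend 3 122/217 = 56.2%, the organic mix 77/256 = 30.1% → Blend 3
The organic mix wins each soil group but Blend 3 wins overall — the comparison reverses. The organic mix's plots skew toward clay, which has a lower base rate.

No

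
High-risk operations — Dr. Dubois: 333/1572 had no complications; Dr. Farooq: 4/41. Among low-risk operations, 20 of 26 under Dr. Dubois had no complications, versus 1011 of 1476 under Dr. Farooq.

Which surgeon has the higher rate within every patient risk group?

High-risk: Dr. Dubois 333/1572 = 21.2%, Dr. Farooq 4/41 = 9.8% → Dr. Dubois
Low-risk: Dr. Dubois 20/26 = 76.9%, Dr. Farooq 1011/1476 = 68.5% → Dr. Dubois
Dr. Dubois has the higher rate in both groups.

Dr. Dubois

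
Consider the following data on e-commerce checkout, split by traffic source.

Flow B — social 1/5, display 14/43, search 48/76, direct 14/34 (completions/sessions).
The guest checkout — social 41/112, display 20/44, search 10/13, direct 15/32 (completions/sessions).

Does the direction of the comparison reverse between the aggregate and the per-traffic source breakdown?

Social: Flow B 1/5 = 20.0%, the guest checkout 41/112 = 36.6% → the guest checkout
Display: Flow B 14/43 = 32.6%, the guest checkout 20/44 = 45.5% → the guest checkout
Search: Flow B 48/76 = 63.2%, the guest checkout 10/13 = 76.9% → the guest checkout
Direct: Flow B 14/34 = 41.2%, the guest checkout 15/32 = 46.9% → the guest checkout
Overall: Flow B 77/158 = 48.7%, the guest checkout 86/201 = 42.8% → Flow B
The guest checkout wins each traffic group but Flow B wins overall — the comparison reverses. The guest checkout's sessions skew toward social, which has a lower base rate.

Yes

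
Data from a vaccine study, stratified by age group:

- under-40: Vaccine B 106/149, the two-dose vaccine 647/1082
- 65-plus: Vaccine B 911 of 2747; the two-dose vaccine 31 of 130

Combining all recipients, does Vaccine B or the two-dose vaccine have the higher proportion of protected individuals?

the two-dose vaccine

Under-40: Vaccine B 106/149 = 71.1%, the two-dose vaccine 647/1082 = 59.8% → Vaccine B
65-plus: Vaccine B 911/2747 = 33.2%, the two-dose vaccine 31/130 = 23.8% → Vaccine B
Overall: Vaccine B 1017/2896 = 35.1%, the two-dose vaccine 678/1212 = 55.9% → the two-dose vaccine
(Vaccine B wins every age group but the two-dose vaccine wins overall — Vaccine B's recipients skew toward the low-rate 65-plus group.)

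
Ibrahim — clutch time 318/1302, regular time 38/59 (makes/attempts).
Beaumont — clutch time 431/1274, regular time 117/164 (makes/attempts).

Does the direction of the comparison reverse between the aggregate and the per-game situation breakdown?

Clutch time: Ibrahim 318/1302 = 24.4%, Beaumont 431/1274 = 33.8% → Beaumont
Regular time: Ibrahim 38/59 = 64.4%, Beaumont 117/164 = 71.3% → Beaumont
Overall: Ibrahim 356/1361 = 26.2%, Beaumont 548/1438 = 38.1% → Beaumont
Beaumont wins overall and in every game group — no reversal.

No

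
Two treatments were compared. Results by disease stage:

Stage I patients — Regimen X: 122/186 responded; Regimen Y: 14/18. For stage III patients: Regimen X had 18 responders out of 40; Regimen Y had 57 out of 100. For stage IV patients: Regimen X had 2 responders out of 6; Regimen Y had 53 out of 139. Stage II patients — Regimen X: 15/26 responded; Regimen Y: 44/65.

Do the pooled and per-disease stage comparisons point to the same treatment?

No

Stage I: Regimen X 122/186 = 65.6%, Regimen Y 14/18 = 77.8% → Regimen Y
Stage III: Regimen X 18/40 = 45.0%, Regimen Y 57/100 = 57.0% → Regimen Y
Stage IV: Regimen X 2/6 = 33.3%, Regimen Y 53/139 = 38.1% → Regimen Y
Stage II: Regimen X 15/26 = 57.7%, Regimen Y 44/65 = 67.7% → Regimen Y
Overall: Regimen X 157/258 = 60.9%, Regimen Y 168/322 = 52.2% → Regimen X
Regimen Y wins each disease group but Regimen X wins overall — the comparison reverses. Regimen Y's patients skew toward stage IV, which has a lower base rate.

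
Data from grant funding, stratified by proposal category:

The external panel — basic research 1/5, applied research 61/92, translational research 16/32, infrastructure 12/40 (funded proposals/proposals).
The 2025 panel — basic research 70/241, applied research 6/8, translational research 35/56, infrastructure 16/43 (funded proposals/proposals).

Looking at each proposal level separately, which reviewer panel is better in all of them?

Basic research: the external panel 1/5 = 20.0%, the 2025 panel 70/241 = 29.0% → the 2025 panel
Applied research: the external panel 61/92 = 66.3%, the 2025 panel 6/8 = 75.0% → the 2025 panel
Translational research: the external panel 16/32 = 50.0%, the 2025 panel 35/56 = 62.5% → the 2025 panel
Infrastructure: the external panel 12/40 = 30.0%, the 2025 panel 16/43 = 37.2% → the 2025 panel
The 2025 panel has the higher rate in all 4 groups.

the 2025 panel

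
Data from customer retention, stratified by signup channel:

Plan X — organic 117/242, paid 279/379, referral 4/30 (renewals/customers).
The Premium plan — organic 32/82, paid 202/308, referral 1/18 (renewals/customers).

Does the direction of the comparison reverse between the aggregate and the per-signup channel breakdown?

No

Organic: Plan X 117/242 = 48.3%, the Premium plan 32/82 = 39.0% → Plan X
Paid: Plan X 279/379 = 73.6%, the Premium plan 202/308 = 65.6% → Plan X
Referral: Plan X 4/30 = 13.3%, the Premium plan 1/18 = 5.6% → Plan X
Overall: Plan X 400/651 = 61.4%, the Premium plan 235/408 = 57.6% → Plan X
Plan X wins overall and in every signup group — no reversal.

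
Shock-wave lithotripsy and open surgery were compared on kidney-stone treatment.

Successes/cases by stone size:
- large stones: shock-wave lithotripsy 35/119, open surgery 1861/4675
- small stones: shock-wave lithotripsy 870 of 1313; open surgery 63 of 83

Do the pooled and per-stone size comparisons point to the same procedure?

Large stones: shock-wave lithotripsy 35/119 = 29.4%, open surgery 1861/4675 = 39.8% → open surgery
Small stones: shock-wave lithotripsy 870/1313 = 66.3%, open surgery 63/83 = 75.9% → open surgery
Overall: shock-wave lithotripsy 905/1432 = 63.2%, open surgery 1924/4758 = 40.4% → shock-wave lithotripsy
Open surgery wins each stone group but shock-wave lithotripsy wins overall — the comparison reverses. Open surgery's cases skew toward large stones, which has a lower base rate.

No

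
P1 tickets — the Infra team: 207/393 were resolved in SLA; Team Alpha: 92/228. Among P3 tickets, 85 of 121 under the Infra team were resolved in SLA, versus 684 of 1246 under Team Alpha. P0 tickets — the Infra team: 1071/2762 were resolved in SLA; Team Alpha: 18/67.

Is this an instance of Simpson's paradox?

Yes

P1: the Infra team 207/393 = 52.7%, Team Alpha 92/228 = 40.4% → the Infra team
P3: the Infra team 85/121 = 70.2%, Team Alpha 684/1246 = 54.9% → the Infra team
P0: the Infra team 1071/2762 = 38.8%, Team Alpha 18/67 = 26.9% → the Infra team
Overall: the Infra team 1363/3276 = 41.6%, Team Alpha 794/1541 = 51.5% → Team Alpha
The Infra team wins each ticket group but Team Alpha wins overall — the comparison reverses. The Infra team's tickets skew toward P0, which has a lower base rate.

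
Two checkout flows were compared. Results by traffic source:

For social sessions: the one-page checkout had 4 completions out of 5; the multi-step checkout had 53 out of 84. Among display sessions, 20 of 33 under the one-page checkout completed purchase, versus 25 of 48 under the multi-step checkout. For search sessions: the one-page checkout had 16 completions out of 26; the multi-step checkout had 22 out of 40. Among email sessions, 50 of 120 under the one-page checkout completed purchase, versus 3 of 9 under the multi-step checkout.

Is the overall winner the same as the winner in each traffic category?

No

Social: the one-page checkout 4/5 = 80.0%, the multi-step checkout 53/84 = 63.1% → the one-page checkout
Display: the one-page checkout 20/33 = 60.6%, the multi-step checkout 25/48 = 52.1% → the one-page checkout
Search: the one-page checkout 16/26 = 61.5%, the multi-step checkout 22/40 = 55.0% → the one-page checkout
Email: the one-page checkout 50/120 = 41.7%, the multi-step checkout 3/9 = 33.3% → the one-page checkout
Overall: the one-page checkout 90/184 = 48.9%, the multi-step checkout 103/181 = 56.9% → the multi-step checkout
The one-page checkout wins each traffic group but the multi-step checkout wins overall — the comparison reverses. The one-page checkout's sessions skew toward email, which has a lower base rate.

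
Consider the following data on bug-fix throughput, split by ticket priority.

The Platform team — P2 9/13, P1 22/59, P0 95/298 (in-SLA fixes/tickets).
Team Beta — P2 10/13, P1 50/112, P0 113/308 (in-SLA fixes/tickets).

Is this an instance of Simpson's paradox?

No

P2: the Platform team 9/13 = 69.2%, Team Beta 10/13 = 76.9% → Team Beta
P1: the Platform team 22/59 = 37.3%, Team Beta 50/112 = 44.6% → Team Beta
P0: the Platform team 95/298 = 31.9%, Team Beta 113/308 = 36.7% → Team Beta
Overall: the Platform team 126/370 = 34.1%, Team Beta 173/433 = 40.0% → Team Beta
Team Beta wins overall and in every ticket group — no reversal.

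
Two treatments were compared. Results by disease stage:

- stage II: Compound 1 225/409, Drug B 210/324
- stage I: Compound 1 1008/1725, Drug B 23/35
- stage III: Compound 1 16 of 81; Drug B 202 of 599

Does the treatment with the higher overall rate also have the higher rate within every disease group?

No

Stage II: Compound 1 225/409 = 55.0%, Drug B 210/324 = 64.8% → Drug B
Stage I: Compound 1 1008/1725 = 58.4%, Drug B 23/35 = 65.7% → Drug B
Stage III: Compound 1 16/81 = 19.8%, Drug B 202/599 = 33.7% → Drug B
Overall: Compound 1 1249/2215 = 56.4%, Drug B 435/958 = 45.4% → Compound 1
Drug B wins each disease group but Compound 1 wins overall — the comparison reverses. Drug B's patients skew toward stage III, which has a lower base rate.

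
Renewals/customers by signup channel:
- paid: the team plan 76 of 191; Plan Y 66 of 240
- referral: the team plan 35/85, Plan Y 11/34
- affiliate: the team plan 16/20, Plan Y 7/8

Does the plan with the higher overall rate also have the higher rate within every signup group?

Paid: the team plan 76/191 = 39.8%, Plan Y 66/240 = 27.5% → the team plan
Referral: the team plan 35/85 = 41.2%, Plan Y 11/34 = 32.4% → the team plan
Affiliate: the team plan 16/20 = 80.0%, Plan Y 7/8 = 87.5% → Plan Y
Overall: the team plan 127/296 = 42.9%, Plan Y 84/282 = 29.8% → the team plan
Neither sweeps: the team plan wins 2 of 3 groups, Plan Y wins 1. The team plan wins overall but not every group — no Simpson reversal.

No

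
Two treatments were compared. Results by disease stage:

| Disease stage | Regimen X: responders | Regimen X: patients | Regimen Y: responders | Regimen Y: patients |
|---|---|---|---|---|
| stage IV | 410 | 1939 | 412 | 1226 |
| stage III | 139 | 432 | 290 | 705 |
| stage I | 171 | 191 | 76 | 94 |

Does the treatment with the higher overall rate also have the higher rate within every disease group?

No

Stage IV: Regimen X 410/1939 = 21.1%, Regimen Y 412/1226 = 33.6% → Regimen Y
Stage III: Regimen X 139/432 = 32.2%, Regimen Y 290/705 = 41.1% → Regimen Y
Stage I: Regimen X 171/191 = 89.5%, Regimen Y 76/94 = 80.9% → Regimen X
Overall: Regimen X 720/2562 = 28.1%, Regimen Y 778/2025 = 38.4% → Regimen Y
Neither sweeps: Regimen X wins 1 of 3 groups, Regimen Y wins 2. Regimen Y wins overall but not every group — no Simpson reversal.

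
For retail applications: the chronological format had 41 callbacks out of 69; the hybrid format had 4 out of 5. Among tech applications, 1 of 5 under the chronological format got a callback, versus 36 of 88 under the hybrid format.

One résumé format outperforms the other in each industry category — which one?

Retail: the chronological format 41/69 = 59.4%, the hybrid format 4/5 = 80.0% → the hybrid format
Tech: the chronological format 1/5 = 20.0%, the hybrid format 36/88 = 40.9% → the hybrid format
The hybrid format has the higher rate in both groups.

the hybrid format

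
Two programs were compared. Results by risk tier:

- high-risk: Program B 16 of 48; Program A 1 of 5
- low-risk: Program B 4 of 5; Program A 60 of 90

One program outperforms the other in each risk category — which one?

Program B

High-risk: Program B 16/48 = 33.3%, Program A 1/5 = 20.0% → Program B
Low-risk: Program B 4/5 = 80.0%, Program A 60/90 = 66.7% → Program B
Program B has the higher rate in both groups.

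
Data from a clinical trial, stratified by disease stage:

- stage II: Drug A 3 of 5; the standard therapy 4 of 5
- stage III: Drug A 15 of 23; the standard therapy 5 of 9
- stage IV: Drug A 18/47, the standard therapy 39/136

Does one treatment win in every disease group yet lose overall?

No

Stage II: Drug A 3/5 = 60.0%, the standard therapy 4/5 = 80.0% → the standard therapy
Stage III: Drug A 15/23 = 65.2%, the standard therapy 5/9 = 55.6% → Drug A
Stage IV: Drug A 18/47 = 38.3%, the standard therapy 39/136 = 28.7% → Drug A
Overall: Drug A 36/75 = 48.0%, the standard therapy 48/150 = 32.0% → Drug A
Neither sweeps: Drug A wins 2 of 3 groups, the standard therapy wins 1. Drug A wins overall but not every group — no Simpson reversal.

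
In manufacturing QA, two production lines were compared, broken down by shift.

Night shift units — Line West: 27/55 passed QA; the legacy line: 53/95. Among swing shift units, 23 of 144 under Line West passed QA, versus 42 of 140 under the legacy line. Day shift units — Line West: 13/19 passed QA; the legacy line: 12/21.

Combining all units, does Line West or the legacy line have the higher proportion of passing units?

Night shift: Line West 27/55 = 49.1%, the legacy line 53/95 = 55.8% → the legacy line
Swing shift: Line West 23/144 = 16.0%, the legacy line 42/140 = 30.0% → the legacy line
Day shift: Line West 13/19 = 68.4%, the legacy line 12/21 = 57.1% → Line West
Overall: Line West 63/218 = 28.9%, the legacy line 107/256 = 41.8% → the legacy line
(Neither sweeps every shift group, but the legacy line has the higher pooled rate.)

the legacy line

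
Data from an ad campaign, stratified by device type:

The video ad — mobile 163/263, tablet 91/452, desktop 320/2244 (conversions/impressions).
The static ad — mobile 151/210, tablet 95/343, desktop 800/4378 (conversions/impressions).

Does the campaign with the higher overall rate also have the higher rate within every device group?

Yes

Mobile: the video ad 163/263 = 62.0%, the static ad 151/210 = 71.9% → the static ad
Tablet: the video ad 91/452 = 20.1%, the static ad 95/343 = 27.7% → the static ad
Desktop: the video ad 320/2244 = 14.3%, the static ad 800/4378 = 18.3% → the static ad
Overall: the video ad 574/2959 = 19.4%, the static ad 1046/4931 = 21.2% → the static ad
The static ad wins overall and in every device group — no reversal.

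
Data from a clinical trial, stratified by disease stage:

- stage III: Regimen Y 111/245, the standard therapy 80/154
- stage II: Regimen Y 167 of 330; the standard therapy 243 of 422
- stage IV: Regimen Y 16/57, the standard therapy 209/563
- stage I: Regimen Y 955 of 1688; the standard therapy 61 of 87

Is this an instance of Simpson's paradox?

Yes

Stage III: Regimen Y 111/245 = 45.3%, the standard therapy 80/154 = 51.9% → the standard therapy
Stage II: Regimen Y 167/330 = 50.6%, the standard therapy 243/422 = 57.6% → the standard therapy
Stage IV: Regimen Y 16/57 = 28.1%, the standard therapy 209/563 = 37.1% → the standard therapy
Stage I: Regimen Y 955/1688 = 56.6%, the standard therapy 61/87 = 70.1% → the standard therapy
Overall: Regimen Y 1249/2320 = 53.8%, the standard therapy 593/1226 = 48.4% → Regimen Y
The standard therapy wins each disease group but Regimen Y wins overall — the comparison reverses. The standard therapy's patients skew toward stage IV, which has a lower base rate.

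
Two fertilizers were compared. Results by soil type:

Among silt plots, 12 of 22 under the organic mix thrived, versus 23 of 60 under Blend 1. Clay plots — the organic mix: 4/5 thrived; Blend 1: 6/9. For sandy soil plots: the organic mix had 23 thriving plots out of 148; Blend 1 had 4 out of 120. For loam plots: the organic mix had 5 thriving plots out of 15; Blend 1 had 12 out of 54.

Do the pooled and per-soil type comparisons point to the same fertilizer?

Silt: the organic mix 12/22 = 54.5%, Blend 1 23/60 = 38.3% → the organic mix
Clay: the organic mix 4/5 = 80.0%, Blend 1 6/9 = 66.7% → the organic mix
Sandy soil: the organic mix 23/148 = 15.5%, Blend 1 4/120 = 3.3% → the organic mix
Loam: the organic mix 5/15 = 33.3%, Blend 1 12/54 = 22.2% → the organic mix
Overall: the organic mix 44/190 = 23.2%, Blend 1 45/243 = 18.5% → the organic mix
The organic mix wins overall and in every soil group — no reversal.

Yes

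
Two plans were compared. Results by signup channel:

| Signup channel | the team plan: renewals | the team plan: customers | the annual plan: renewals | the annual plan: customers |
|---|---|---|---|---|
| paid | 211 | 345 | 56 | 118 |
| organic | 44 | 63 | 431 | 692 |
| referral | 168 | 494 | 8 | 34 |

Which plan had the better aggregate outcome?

Paid: the team plan 211/345 = 61.2%, the annual plan 56/118 = 47.5% → the team plan
Organic: the team plan 44/63 = 69.8%, the annual plan 431/692 = 62.3% → the team plan
Referral: the team plan 168/494 = 34.0%, the annual plan 8/34 = 23.5% → the team plan
Overall: the team plan 423/902 = 46.9%, the annual plan 495/844 = 58.6% → the annual plan
(The team plan wins every signup group but the annual plan wins overall — the team plan's customers skew toward the low-rate referral group.)

the annual plan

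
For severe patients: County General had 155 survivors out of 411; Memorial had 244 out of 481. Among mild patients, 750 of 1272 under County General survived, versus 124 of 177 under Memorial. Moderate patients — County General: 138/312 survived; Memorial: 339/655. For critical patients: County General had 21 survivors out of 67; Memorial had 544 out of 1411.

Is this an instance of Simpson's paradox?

Severe: County General 155/411 = 37.7%, Memorial 244/481 = 50.7% → Memorial
Mild: County General 750/1272 = 59.0%, Memorial 124/177 = 70.1% → Memorial
Moderate: County General 138/312 = 44.2%, Memorial 339/655 = 51.8% → Memorial
Critical: County General 21/67 = 31.3%, Memorial 544/1411 = 38.6% → Memorial
Overall: County General 1064/2062 = 51.6%, Memorial 1251/2724 = 45.9% → County General
Memorial wins each case group but County General wins overall — the comparison reverses. Memorial's patients skew toward critical, which has a lower base rate.

Yes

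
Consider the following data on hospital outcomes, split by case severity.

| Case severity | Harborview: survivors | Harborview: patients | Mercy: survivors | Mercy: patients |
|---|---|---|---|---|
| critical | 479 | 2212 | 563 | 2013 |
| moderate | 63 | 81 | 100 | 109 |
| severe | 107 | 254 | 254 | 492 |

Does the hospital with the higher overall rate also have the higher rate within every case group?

Yes

Critical: Harborview 479/2212 = 21.7%, Mercy 563/2013 = 28.0% → Mercy
Moderate: Harborview 63/81 = 77.8%, Mercy 100/109 = 91.7% → Mercy
Severe: Harborview 107/254 = 42.1%, Mercy 254/492 = 51.6% → Mercy
Overall: Harborview 649/2547 = 25.5%, Mercy 917/2614 = 35.1% → Mercy
Mercy wins overall and in every case group — no reversal.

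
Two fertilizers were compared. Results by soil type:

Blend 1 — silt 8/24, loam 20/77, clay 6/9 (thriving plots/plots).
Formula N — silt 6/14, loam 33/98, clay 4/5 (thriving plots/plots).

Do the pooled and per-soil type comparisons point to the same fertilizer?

Yes

Silt: Blend 1 8/24 = 33.3%, Formula N 6/14 = 42.9% → Formula N
Loam: Blend 1 20/77 = 26.0%, Formula N 33/98 = 33.7% → Formula N
Clay: Blend 1 6/9 = 66.7%, Formula N 4/5 = 80.0% → Formula N
Overall: Blend 1 34/110 = 30.9%, Formula N 43/117 = 36.8% → Formula N
Formula N wins overall and in every soil group — no reversal.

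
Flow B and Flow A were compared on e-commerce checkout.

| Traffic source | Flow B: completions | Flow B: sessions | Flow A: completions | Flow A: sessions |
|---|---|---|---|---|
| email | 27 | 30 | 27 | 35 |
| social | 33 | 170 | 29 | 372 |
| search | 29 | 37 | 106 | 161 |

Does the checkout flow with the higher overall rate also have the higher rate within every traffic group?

Email: Flow B 27/30 = 90.0%, Flow A 27/35 = 77.1% → Flow B
Social: Flow B 33/170 = 19.4%, Flow A 29/372 = 7.8% → Flow B
Search: Flow B 29/37 = 78.4%, Flow A 106/161 = 65.8% → Flow B
Overall: Flow B 89/237 = 37.6%, Flow A 162/568 = 28.5% → Flow B
Flow B wins overall and in every traffic group — no reversal.

Yes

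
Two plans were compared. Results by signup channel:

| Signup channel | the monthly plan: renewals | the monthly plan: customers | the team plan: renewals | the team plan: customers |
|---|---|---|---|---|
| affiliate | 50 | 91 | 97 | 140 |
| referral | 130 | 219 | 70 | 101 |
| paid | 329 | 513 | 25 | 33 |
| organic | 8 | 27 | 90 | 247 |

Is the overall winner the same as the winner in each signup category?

Affiliate: the monthly plan 50/91 = 54.9%, the team plan 97/140 = 69.3% → the team plan
Referral: the monthly plan 130/219 = 59.4%, the team plan 70/101 = 69.3% → the team plan
Paid: the monthly plan 329/513 = 64.1%, the team plan 25/33 = 75.8% → the team plan
Organic: the monthly plan 8/27 = 29.6%, the team plan 90/247 = 36.4% → the team plan
Overall: the monthly plan 517/850 = 60.8%, the team plan 282/521 = 54.1% → the monthly plan
The team plan wins each signup group but the monthly plan wins overall — the comparison reverses. The team plan's customers skew toward organic, which has a lower base rate.

No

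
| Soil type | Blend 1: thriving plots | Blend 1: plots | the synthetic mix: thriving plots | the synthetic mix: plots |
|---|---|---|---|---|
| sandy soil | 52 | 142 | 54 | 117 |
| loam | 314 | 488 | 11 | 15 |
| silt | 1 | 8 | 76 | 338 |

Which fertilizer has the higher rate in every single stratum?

Sandy soil: Blend 1 52/142 = 36.6%, the synthetic mix 54/117 = 46.2% → the synthetic mix
Loam: Blend 1 314/488 = 64.3%, the synthetic mix 11/15 = 73.3% → the synthetic mix
Silt: Blend 1 1/8 = 12.5%, the synthetic mix 76/338 = 22.5% → the synthetic mix
The synthetic mix has the higher rate in all 3 groups.

the synthetic mix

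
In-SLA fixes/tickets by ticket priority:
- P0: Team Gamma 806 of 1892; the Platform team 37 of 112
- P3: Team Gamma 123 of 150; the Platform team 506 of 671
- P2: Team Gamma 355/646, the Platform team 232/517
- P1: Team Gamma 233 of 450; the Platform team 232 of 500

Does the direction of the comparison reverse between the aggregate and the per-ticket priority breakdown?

P0: Team Gamma 806/1892 = 42.6%, the Platform team 37/112 = 33.0% → Team Gamma
P3: Team Gamma 123/150 = 82.0%, the Platform team 506/671 = 75.4% → Team Gamma
P2: Team Gamma 355/646 = 55.0%, the Platform team 232/517 = 44.9% → Team Gamma
P1: Team Gamma 233/450 = 51.8%, the Platform team 232/500 = 46.4% → Team Gamma
Overall: Team Gamma 1517/3138 = 48.3%, the Platform team 1007/1800 = 55.9% → the Platform team
Team Gamma wins each ticket group but the Platform team wins overall — the comparison reverses. Team Gamma's tickets skew toward P0, which has a lower base rate.

Yes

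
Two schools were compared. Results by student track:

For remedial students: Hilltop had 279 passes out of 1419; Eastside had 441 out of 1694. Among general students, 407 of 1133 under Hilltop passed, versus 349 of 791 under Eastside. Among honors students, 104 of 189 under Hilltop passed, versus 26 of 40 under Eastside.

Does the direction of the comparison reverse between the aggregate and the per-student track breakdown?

Remedial: Hilltop 279/1419 = 19.7%, Eastside 441/1694 = 26.0% → Eastside
General: Hilltop 407/1133 = 35.9%, Eastside 349/791 = 44.1% → Eastside
Honors: Hilltop 104/189 = 55.0%, Eastside 26/40 = 65.0% → Eastside
Overall: Hilltop 790/2741 = 28.8%, Eastside 816/2525 = 32.3% → Eastside
Eastside wins overall and in every student group — no reversal.

No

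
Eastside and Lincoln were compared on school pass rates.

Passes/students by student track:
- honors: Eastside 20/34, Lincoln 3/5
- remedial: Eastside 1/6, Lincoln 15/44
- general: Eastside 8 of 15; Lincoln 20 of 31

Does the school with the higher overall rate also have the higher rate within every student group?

No

Honors: Eastside 20/34 = 58.8%, Lincoln 3/5 = 60.0% → Lincoln
Remedial: Eastside 1/6 = 16.7%, Lincoln 15/44 = 34.1% → Lincoln
General: Eastside 8/15 = 53.3%, Lincoln 20/31 = 64.5% → Lincoln
Overall: Eastside 29/55 = 52.7%, Lincoln 38/80 = 47.5% → Eastside
Lincoln wins each student group but Eastside wins overall — the comparison reverses. Lincoln's students skew toward remedial, which has a lower base rate.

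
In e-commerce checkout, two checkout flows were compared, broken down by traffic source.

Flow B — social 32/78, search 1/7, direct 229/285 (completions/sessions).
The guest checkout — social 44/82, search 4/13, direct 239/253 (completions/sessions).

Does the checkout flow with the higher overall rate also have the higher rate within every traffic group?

Yes

Social: Flow B 32/78 = 41.0%, the guest checkout 44/82 = 53.7% → the guest checkout
Search: Flow B 1/7 = 14.3%, the guest checkout 4/13 = 30.8% → the guest checkout
Direct: Flow B 229/285 = 80.4%, the guest checkout 239/253 = 94.5% → the guest checkout
Overall: Flow B 262/370 = 70.8%, the guest checkout 287/348 = 82.5% → the guest checkout
The guest checkout wins overall and in every traffic group — no reversal.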